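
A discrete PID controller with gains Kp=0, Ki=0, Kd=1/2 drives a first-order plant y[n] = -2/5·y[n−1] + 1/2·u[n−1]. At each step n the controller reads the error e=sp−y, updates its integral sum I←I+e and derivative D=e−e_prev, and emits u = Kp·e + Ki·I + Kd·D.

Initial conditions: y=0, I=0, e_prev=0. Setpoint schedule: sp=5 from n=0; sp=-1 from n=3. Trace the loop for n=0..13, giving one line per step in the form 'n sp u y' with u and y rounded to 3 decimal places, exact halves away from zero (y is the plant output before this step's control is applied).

0 5 2.500 0.000
1 5 -0.625 1.250
2 5 1.031 -0.813
3 -1 -3.827 0.841
4 -1 1.545 -2.250
5 -1 -1.961 1.672
6 -1 1.661 -1.649
7 -1 -1.570 1.490
8 -1 1.436 -1.381
9 -1 -1.326 1.270
10 -1 1.221 -1.171
11 -1 -1.125 1.079
12 -1 1.036 -0.994
13 -1 -0.955 0.916

(exact arithmetic carried between steps; '≈' marks a value shown rounded to 6 d.p. or computed from one; I and e_prev carry over from the previous line; the table rounds u and y to 3 d.p., halves away from zero)
n=0: y=0, sp=5, e=sp−y=5; I=5, D=e−e_prev=5; u=0·5+0·5+1/2·5=2.5; next y=-2/5·0+1/2·2.5=1.25
n=1: y=1.25, sp=5, e=sp−y=3.75; I=8.75, D=e−e_prev=-1.25; u=0·3.75+0·8.75+1/2·(-1.25)=-0.625; next y=-2/5·1.25+1/2·(-0.625)=-0.8125
n=2: y=-0.8125, sp=5, e=sp−y=5.8125; I=14.5625, D=e−e_prev=2.0625; u=0·5.8125+0·14.5625+1/2·2.0625=1.03125; next y=-2/5·(-0.8125)+1/2·1.03125=0.840625
n=3: y=0.840625, sp=-1, e=sp−y=-1.840625; I=12.721875, D=e−e_prev=-7.653125; u=0·(-1.840625)+0·12.721875+1/2·(-7.653125)≈-3.826563; next y=-2/5·0.840625+1/2·(-3.826563)≈-2.249531
n=4: y≈-2.249531, sp=-1, e=sp−y≈1.249531; I≈13.971406, D=e−e_prev≈3.090156; u=0·1.249531+0·13.971406+1/2·3.090156≈1.545078; next y=-2/5·(-2.249531)+1/2·1.545078≈1.672352
n=5: y≈1.672352, sp=-1, e=sp−y≈-2.672352; I≈11.299055, D=e−e_prev≈-3.921883; u=0·(-2.672352)+0·11.299055+1/2·(-3.921883)≈-1.960941; next y=-2/5·1.672352+1/2·(-1.960941)≈-1.649411
n=6: y≈-1.649411, sp=-1, e=sp−y≈0.649411; I≈11.948466, D=e−e_prev≈3.321763; u=0·0.649411+0·11.948466+1/2·3.321763≈1.660881; next y=-2/5·(-1.649411)+1/2·1.660881≈1.490205
n=7: y≈1.490205, sp=-1, e=sp−y≈-2.490205; I≈9.458261, D=e−e_prev≈-3.139617; u=0·(-2.490205)+0·9.458261+1/2·(-3.139617)≈-1.569808; next y=-2/5·1.490205+1/2·(-1.569808)≈-1.380986
n=8: y≈-1.380986, sp=-1, e=sp−y≈0.380986; I≈9.839247, D=e−e_prev≈2.871192; u=0·0.380986+0·9.839247+1/2·2.871192≈1.435596; next y=-2/5·(-1.380986)+1/2·1.435596≈1.270192
n=9: y≈1.270192, sp=-1, e=sp−y≈-2.270192; I≈7.569055, D=e−e_prev≈-2.651179; u=0·(-2.270192)+0·7.569055+1/2·(-2.651179)≈-1.325589; next y=-2/5·1.270192+1/2·(-1.325589)≈-1.170872
n=10: y≈-1.170872, sp=-1, e=sp−y≈0.170872; I≈7.739926, D=e−e_prev≈2.441064; u=0·0.170872+0·7.739926+1/2·2.441064≈1.220532; next y=-2/5·(-1.170872)+1/2·1.220532≈1.078615
n=11: y≈1.078615, sp=-1, e=sp−y≈-2.078615; I≈5.661312, D=e−e_prev≈-2.249486; u=0·(-2.078615)+0·5.661312+1/2·(-2.249486)≈-1.124743; next y=-2/5·1.078615+1/2·(-1.124743)≈-0.993817
n=12: y≈-0.993817, sp=-1, e=sp−y≈-0.006183; I≈5.655129, D=e−e_prev≈2.072432; u=0·(-0.006183)+0·5.655129+1/2·2.072432≈1.036216; next y=-2/5·(-0.993817)+1/2·1.036216≈0.915635
n=13: y≈0.915635, sp=-1, e=sp−y≈-1.915635; I≈3.739494, D=e−e_prev≈-1.909452; u=0·(-1.915635)+0·3.739494+1/2·(-1.909452)≈-0.954726; next y=-2/5·0.915635+1/2·(-0.954726)≈-0.843617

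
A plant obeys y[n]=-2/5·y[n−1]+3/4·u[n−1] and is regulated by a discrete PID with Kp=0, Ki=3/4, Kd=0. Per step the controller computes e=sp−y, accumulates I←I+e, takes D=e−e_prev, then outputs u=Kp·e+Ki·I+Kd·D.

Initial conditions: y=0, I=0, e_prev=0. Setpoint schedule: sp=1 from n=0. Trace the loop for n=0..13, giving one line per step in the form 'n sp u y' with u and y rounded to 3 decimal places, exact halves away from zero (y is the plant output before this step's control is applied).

0 1 0.750 0.000
1 1 1.078 0.563
2 1 1.390 0.584
3 1 1.533 0.809
4 1 1.664 0.826
5 1 1.726 0.917
6 1 1.780 0.927
7 1 1.807 0.964
8 1 1.830 0.970
9 1 1.841 0.985
10 1 1.851 0.987
11 1 1.856 0.993
12 1 1.860 0.995
13 1 1.862 0.997

(exact arithmetic carried between steps; '≈' marks a value shown rounded to 6 d.p. or computed from one; I and e_prev carry over from the previous line; the table rounds u and y to 3 d.p., halves away from zero)
n=0: y=0, sp=1, e=sp−y=1; I=1, D=e−e_prev=1; u=0·1+3/4·1+0·1=0.75; next y=-2/5·0+3/4·0.75=0.5625
n=1: y=0.5625, sp=1, e=sp−y=0.4375; I=1.4375, D=e−e_prev=-0.5625; u=0·0.4375+3/4·1.4375+0·(-0.5625)=1.078125; next y=-2/5·0.5625+3/4·1.078125≈0.583594
n=2: y≈0.583594, sp=1, e=sp−y≈0.416406; I≈1.853906, D=e−e_prev≈-0.021094; u=0·0.416406+3/4·1.853906+0·(-0.021094)≈1.390430; next y=-2/5·0.583594+3/4·1.390430≈0.809385
n=3: y≈0.809385, sp=1, e=sp−y≈0.190615; I≈2.044521, D=e−e_prev≈-0.225791; u=0·0.190615+3/4·2.044521+0·(-0.225791)≈1.533391; next y=-2/5·0.809385+3/4·1.533391≈0.826289
n=4: y≈0.826289, sp=1, e=sp−y≈0.173711; I≈2.218232, D=e−e_prev≈-0.016905; u=0·0.173711+3/4·2.218232+0·(-0.016905)≈1.663674; next y=-2/5·0.826289+3/4·1.663674≈0.917240
n=5: y≈0.917240, sp=1, e=sp−y≈0.082760; I≈2.300992, D=e−e_prev≈-0.090950; u=0·0.082760+3/4·2.300992+0·(-0.090950)≈1.725744; next y=-2/5·0.917240+3/4·1.725744≈0.927412
n=6: y≈0.927412, sp=1, e=sp−y≈0.072588; I≈2.373580, D=e−e_prev≈-0.010173; u=0·0.072588+3/4·2.373580+0·(-0.010173)≈1.780185; next y=-2/5·0.927412+3/4·1.780185≈0.964174
n=7: y≈0.964174, sp=1, e=sp−y≈0.035826; I≈2.409406, D=e−e_prev≈-0.036762; u=0·0.035826+3/4·2.409406+0·(-0.036762)≈1.807055; next y=-2/5·0.964174+3/4·1.807055≈0.969621
n=8: y≈0.969621, sp=1, e=sp−y≈0.030379; I≈2.439785, D=e−e_prev≈-0.005448; u=0·0.030379+3/4·2.439785+0·(-0.005448)≈1.829839; next y=-2/5·0.969621+3/4·1.829839≈0.984530
n=9: y≈0.984530, sp=1, e=sp−y≈0.015470; I≈2.455254, D=e−e_prev≈-0.014909; u=0·0.015470+3/4·2.455254+0·(-0.014909)≈1.841441; next y=-2/5·0.984530+3/4·1.841441≈0.987268
n=10: y≈0.987268, sp=1, e=sp−y≈0.012732; I≈2.467986, D=e−e_prev≈-0.002738; u=0·0.012732+3/4·2.467986+0·(-0.002738)≈1.850989; next y=-2/5·0.987268+3/4·1.850989≈0.993335
n=11: y≈0.993335, sp=1, e=sp−y≈0.006665; I≈2.474651, D=e−e_prev≈-0.006066; u=0·0.006665+3/4·2.474651+0·(-0.006066)≈1.855988; next y=-2/5·0.993335+3/4·1.855988≈0.994657
n=12: y≈0.994657, sp=1, e=sp−y≈0.005343; I≈2.479994, D=e−e_prev≈-0.001323; u=0·0.005343+3/4·2.479994+0·(-0.001323)≈1.859995; next y=-2/5·0.994657+3/4·1.859995≈0.997134
n=13: y≈0.997134, sp=1, e=sp−y≈0.002866; I≈2.482860, D=e−e_prev≈-0.002476; u=0·0.002866+3/4·2.482860+0·(-0.002476)≈1.862145; next y=-2/5·0.997134+3/4·1.862145≈0.997755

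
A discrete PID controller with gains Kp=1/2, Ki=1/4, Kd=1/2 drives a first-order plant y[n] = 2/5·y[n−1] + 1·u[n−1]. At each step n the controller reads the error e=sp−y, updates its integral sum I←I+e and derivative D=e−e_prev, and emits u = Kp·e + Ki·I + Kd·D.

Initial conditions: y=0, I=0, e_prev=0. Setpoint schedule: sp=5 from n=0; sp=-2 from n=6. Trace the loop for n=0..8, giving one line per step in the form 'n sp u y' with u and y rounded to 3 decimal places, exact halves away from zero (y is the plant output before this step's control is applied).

(exact arithmetic carried between steps; '≈' marks a value shown rounded to 6 d.p. or computed from one; I and e_prev carry over from the previous line; the table rounds u and y to 3 d.p., halves away from zero)
n=0: y=0, sp=5, e=sp−y=5; I=5, D=e−e_prev=5; u=1/2·5+1/4·5+1/2·5=6.25; next y=2/5·0+1·6.25=6.25
n=1: y=6.25, sp=5, e=sp−y=-1.25; I=3.75, D=e−e_prev=-6.25; u=1/2·(-1.25)+1/4·3.75+1/2·(-6.25)=-2.8125; next y=2/5·6.25+1·(-2.8125)=-0.3125
n=2: y=-0.3125, sp=5, e=sp−y=5.3125; I=9.0625, D=e−e_prev=6.5625; u=1/2·5.3125+1/4·9.0625+1/2·6.5625=8.203125; next y=2/5·(-0.3125)+1·8.203125=8.078125
n=3: y=8.078125, sp=5, e=sp−y=-3.078125; I=5.984375, D=e−e_prev=-8.390625; u=1/2·(-3.078125)+1/4·5.984375+1/2·(-8.390625)≈-4.238281; next y=2/5·8.078125+1·(-4.238281)≈-1.007031
n=4: y≈-1.007031, sp=5, e=sp−y≈6.007031; I≈11.991406, D=e−e_prev≈9.085156; u=1/2·6.007031+1/4·11.991406+1/2·9.085156≈10.543945; next y=2/5·(-1.007031)+1·10.543945≈10.141133
n=5: y≈10.141133, sp=5, e=sp−y≈-5.141133; I≈6.850273, D=e−e_prev≈-11.148164; u=1/2·(-5.141133)+1/4·6.850273+1/2·(-11.148164)≈-6.432080; next y=2/5·10.141133+1·(-6.432080)≈-2.375627
n=6: y≈-2.375627, sp=-2, e=sp−y≈0.375627; I≈7.225900, D=e−e_prev≈5.516760; u=1/2·0.375627+1/4·7.225900+1/2·5.516760≈4.752668; next y=2/5·(-2.375627)+1·4.752668≈3.802418
n=7: y≈3.802418, sp=-2, e=sp−y≈-5.802418; I≈1.423483, D=e−e_prev≈-6.178045; u=1/2·(-5.802418)+1/4·1.423483+1/2·(-6.178045)≈-5.634360; next y=2/5·3.802418+1·(-5.634360)≈-4.113393
n=8: y≈-4.113393, sp=-2, e=sp−y≈2.113393; I≈3.536876, D=e−e_prev≈7.915811; u=1/2·2.113393+1/4·3.536876+1/2·7.915811≈5.898821; next y=2/5·(-4.113393)+1·5.898821≈4.253464

0 5 6.250 0.000
1 5 -2.813 6.250
2 5 8.203 -0.313
3 5 -4.238 8.078
4 5 10.544 -1.007
5 5 -6.432 10.141
6 -2 4.753 -2.376
7 -2 -5.634 3.802
8 -2 5.899 -4.113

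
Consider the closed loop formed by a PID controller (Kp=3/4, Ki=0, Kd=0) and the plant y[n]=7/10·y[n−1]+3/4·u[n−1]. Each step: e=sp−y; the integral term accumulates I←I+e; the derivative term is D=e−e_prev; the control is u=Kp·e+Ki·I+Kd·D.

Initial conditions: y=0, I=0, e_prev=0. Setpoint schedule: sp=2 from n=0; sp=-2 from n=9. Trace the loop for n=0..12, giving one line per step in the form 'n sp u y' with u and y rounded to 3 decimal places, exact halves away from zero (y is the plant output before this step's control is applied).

0 2 1.500 0.000
1 2 0.656 1.125
2 2 0.540 1.280
3 2 0.524 1.301
4 2 0.522 1.304
5 2 0.522 1.304
6 2 0.522 1.304
7 2 0.522 1.304
8 2 0.522 1.304
9 -2 -2.478 1.304
10 -2 -0.791 -0.946
11 -2 -0.559 -1.255
12 -2 -0.527 -1.298

(exact arithmetic carried between steps; '≈' marks a value shown rounded to 6 d.p. or computed from one; I and e_prev carry over from the previous line; the table rounds u and y to 3 d.p., halves away from zero)
n=0: y=0, sp=2, e=sp−y=2; I=2, D=e−e_prev=2; u=3/4·2+0·2+0·2=1.5; next y=7/10·0+3/4·1.5=1.125
n=1: y=1.125, sp=2, e=sp−y=0.875; I=2.875, D=e−e_prev=-1.125; u=3/4·0.875+0·2.875+0·(-1.125)=0.65625; next y=7/10·1.125+3/4·0.65625≈1.279688
n=2: y≈1.279688, sp=2, e=sp−y≈0.720313; I≈3.595313, D=e−e_prev≈-0.154688; u=3/4·0.720313+0·3.595313+0·(-0.154688)≈0.540234; next y=7/10·1.279688+3/4·0.540234≈1.300957
n=3: y≈1.300957, sp=2, e=sp−y≈0.699043; I≈4.294355, D=e−e_prev≈-0.021270; u=3/4·0.699043+0·4.294355+0·(-0.021270)≈0.524282; next y=7/10·1.300957+3/4·0.524282≈1.303882
n=4: y≈1.303882, sp=2, e=sp−y≈0.696118; I≈4.990474, D=e−e_prev≈-0.002925; u=3/4·0.696118+0·4.990474+0·(-0.002925)≈0.522089; next y=7/10·1.303882+3/4·0.522089≈1.304284
n=5: y≈1.304284, sp=2, e=sp−y≈0.695716; I≈5.686190, D=e−e_prev≈-0.000402; u=3/4·0.695716+0·5.686190+0·(-0.000402)≈0.521787; next y=7/10·1.304284+3/4·0.521787≈1.304339
n=6: y≈1.304339, sp=2, e=sp−y≈0.695661; I≈6.381851, D=e−e_prev≈-0.000055; u=3/4·0.695661+0·6.381851+0·(-0.000055)≈0.521746; next y=7/10·1.304339+3/4·0.521746≈1.304347
n=7: y≈1.304347, sp=2, e=sp−y≈0.695653; I≈7.077505, D=e−e_prev≈-0.000008; u=3/4·0.695653+0·7.077505+0·(-0.000008)≈0.521740; next y=7/10·1.304347+3/4·0.521740≈1.304348
n=8: y≈1.304348, sp=2, e=sp−y≈0.695652; I≈7.773157, D=e−e_prev≈-0.000001; u=3/4·0.695652+0·7.773157+0·(-0.000001)≈0.521739; next y=7/10·1.304348+3/4·0.521739≈1.304348
n=9: y≈1.304348, sp=-2, e=sp−y≈-3.304348; I≈4.468809, D=e−e_prev≈-4.000000; u=3/4·(-3.304348)+0·4.468809+0·(-4.000000)≈-2.478261; next y=7/10·1.304348+3/4·(-2.478261)≈-0.945652
n=10: y≈-0.945652, sp=-2, e=sp−y≈-1.054348; I≈3.414461, D=e−e_prev≈2.250000; u=3/4·(-1.054348)+0·3.414461+0·2.250000≈-0.790761; next y=7/10·(-0.945652)+3/4·(-0.790761)≈-1.255027
n=11: y≈-1.255027, sp=-2, e=sp−y≈-0.744973; I≈2.669488, D=e−e_prev≈0.309375; u=3/4·(-0.744973)+0·2.669488+0·0.309375≈-0.558730; next y=7/10·(-1.255027)+3/4·(-0.558730)≈-1.297566
n=12: y≈-1.297566, sp=-2, e=sp−y≈-0.702434; I≈1.967055, D=e−e_prev≈0.042539; u=3/4·(-0.702434)+0·1.967055+0·0.042539≈-0.526825; next y=7/10·(-1.297566)+3/4·(-0.526825)≈-1.303415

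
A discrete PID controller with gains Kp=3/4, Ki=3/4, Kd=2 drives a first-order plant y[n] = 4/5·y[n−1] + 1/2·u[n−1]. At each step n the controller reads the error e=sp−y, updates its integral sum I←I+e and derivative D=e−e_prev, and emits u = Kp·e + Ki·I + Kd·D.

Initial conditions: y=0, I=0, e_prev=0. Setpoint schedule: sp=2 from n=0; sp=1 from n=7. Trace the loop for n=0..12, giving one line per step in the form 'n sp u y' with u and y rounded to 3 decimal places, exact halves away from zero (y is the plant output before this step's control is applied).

(exact arithmetic carried between steps; '≈' marks a value shown rounded to 6 d.p. or computed from one; I and e_prev carry over from the previous line; the table rounds u and y to 3 d.p., halves away from zero)
n=0: y=0, sp=2, e=sp−y=2; I=2, D=e−e_prev=2; u=3/4·2+3/4·2+2·2=7; next y=4/5·0+1/2·7=3.5
n=1: y=3.5, sp=2, e=sp−y=-1.5; I=0.5, D=e−e_prev=-3.5; u=3/4·(-1.5)+3/4·0.5+2·(-3.5)=-7.75; next y=4/5·3.5+1/2·(-7.75)=-1.075
n=2: y=-1.075, sp=2, e=sp−y=3.075; I=3.575, D=e−e_prev=4.575; u=3/4·3.075+3/4·3.575+2·4.575=14.1375; next y=4/5·(-1.075)+1/2·14.1375=6.20875
n=3: y=6.20875, sp=2, e=sp−y=-4.20875; I=-0.63375, D=e−e_prev=-7.28375; u=3/4·(-4.20875)+3/4·(-0.63375)+2·(-7.28375)=-18.199375; next y=4/5·6.20875+1/2·(-18.199375)≈-4.132688
n=4: y≈-4.132688, sp=2, e=sp−y≈6.132688; I≈5.498938, D=e−e_prev≈10.341438; u=3/4·6.132688+3/4·5.498938+2·10.341438≈29.406594; next y=4/5·(-4.132688)+1/2·29.406594≈11.397147
n=5: y≈11.397147, sp=2, e=sp−y≈-9.397147; I≈-3.898209, D=e−e_prev≈-15.529834; u=3/4·(-9.397147)+3/4·(-3.898209)+2·(-15.529834)≈-41.031186; next y=4/5·11.397147+1/2·(-41.031186)≈-11.397875
n=6: y≈-11.397875, sp=2, e=sp−y≈13.397875; I≈9.499666, D=e−e_prev≈22.795022; u=3/4·13.397875+3/4·9.499666+2·22.795022≈62.763201; next y=4/5·(-11.397875)+1/2·62.763201≈22.263300
n=7: y≈22.263300, sp=1, e=sp−y≈-21.263300; I≈-11.763634, D=e−e_prev≈-34.661176; u=3/4·(-21.263300)+3/4·(-11.763634)+2·(-34.661176)≈-94.092552; next y=4/5·22.263300+1/2·(-94.092552)≈-29.235636
n=8: y≈-29.235636, sp=1, e=sp−y≈30.235636; I≈18.472002, D=e−e_prev≈51.498936; u=3/4·30.235636+3/4·18.472002+2·51.498936≈139.528600; next y=4/5·(-29.235636)+1/2·139.528600≈46.375791
n=9: y≈46.375791, sp=1, e=sp−y≈-45.375791; I≈-26.903789, D=e−e_prev≈-75.611427; u=3/4·(-45.375791)+3/4·(-26.903789)+2·(-75.611427)≈-205.432540; next y=4/5·46.375791+1/2·(-205.432540)≈-65.615637
n=10: y≈-65.615637, sp=1, e=sp−y≈66.615637; I≈39.711847, D=e−e_prev≈111.991428; u=3/4·66.615637+3/4·39.711847+2·111.991428≈303.728469; next y=4/5·(-65.615637)+1/2·303.728469≈99.371725
n=11: y≈99.371725, sp=1, e=sp−y≈-98.371725; I≈-58.659878, D=e−e_prev≈-164.987362; u=3/4·(-98.371725)+3/4·(-58.659878)+2·(-164.987362)≈-447.748426; next y=4/5·99.371725+1/2·(-447.748426)≈-144.376833
n=12: y≈-144.376833, sp=1, e=sp−y≈145.376833; I≈86.716955, D=e−e_prev≈243.748558; u=3/4·145.376833+3/4·86.716955+2·243.748558≈661.567457; next y=4/5·(-144.376833)+1/2·661.567457≈215.282262

0 2 7.000 0.000
1 2 -7.750 3.500
2 2 14.138 -1.075
3 2 -18.199 6.209
4 2 29.407 -4.133
5 2 -41.031 11.397
6 2 62.763 -11.398
7 1 -94.093 22.263
8 1 139.529 -29.236
9 1 -205.433 46.376
10 1 303.728 -65.616
11 1 -447.748 99.372
12 1 661.567 -144.377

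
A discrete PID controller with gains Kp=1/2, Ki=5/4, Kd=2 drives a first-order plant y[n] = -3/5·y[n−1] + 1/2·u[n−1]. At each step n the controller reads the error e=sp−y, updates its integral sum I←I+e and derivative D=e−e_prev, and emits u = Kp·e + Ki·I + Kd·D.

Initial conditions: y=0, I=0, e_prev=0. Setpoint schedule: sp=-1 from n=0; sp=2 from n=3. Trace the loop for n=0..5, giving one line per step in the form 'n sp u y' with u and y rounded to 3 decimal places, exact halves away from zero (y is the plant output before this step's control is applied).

(exact arithmetic carried between steps; '≈' marks a value shown rounded to 6 d.p. or computed from one; I and e_prev carry over from the previous line; the table rounds u and y to 3 d.p., halves away from zero)
n=0: y=0, sp=-1, e=sp−y=-1; I=-1, D=e−e_prev=-1; u=1/2·(-1)+5/4·(-1)+2·(-1)=-3.75; next y=-3/5·0+1/2·(-3.75)=-1.875
n=1: y=-1.875, sp=-1, e=sp−y=0.875; I=-0.125, D=e−e_prev=1.875; u=1/2·0.875+5/4·(-0.125)+2·1.875=4.03125; next y=-3/5·(-1.875)+1/2·4.03125=3.140625
n=2: y=3.140625, sp=-1, e=sp−y=-4.140625; I=-4.265625, D=e−e_prev=-5.015625; u=1/2·(-4.140625)+5/4·(-4.265625)+2·(-5.015625)≈-17.433594; next y=-3/5·3.140625+1/2·(-17.433594)≈-10.601172
n=3: y≈-10.601172, sp=2, e=sp−y≈12.601172; I≈8.335547, D=e−e_prev≈16.741797; u=1/2·12.601172+5/4·8.335547+2·16.741797≈50.203613; next y=-3/5·(-10.601172)+1/2·50.203613≈31.462510
n=4: y≈31.462510, sp=2, e=sp−y≈-29.462510; I≈-21.126963, D=e−e_prev≈-42.063682; u=1/2·(-29.462510)+5/4·(-21.126963)+2·(-42.063682)≈-125.267322; next y=-3/5·31.462510+1/2·(-125.267322)≈-81.511167
n=5: y≈-81.511167, sp=2, e=sp−y≈83.511167; I≈62.384204, D=e−e_prev≈112.973677; u=1/2·83.511167+5/4·62.384204+2·112.973677≈345.683191; next y=-3/5·(-81.511167)+1/2·345.683191≈221.748296

0 -1 -3.750 0.000
1 -1 4.031 -1.875
2 -1 -17.434 3.141
3 2 50.204 -10.601
4 2 -125.267 31.463
5 2 345.683 -81.511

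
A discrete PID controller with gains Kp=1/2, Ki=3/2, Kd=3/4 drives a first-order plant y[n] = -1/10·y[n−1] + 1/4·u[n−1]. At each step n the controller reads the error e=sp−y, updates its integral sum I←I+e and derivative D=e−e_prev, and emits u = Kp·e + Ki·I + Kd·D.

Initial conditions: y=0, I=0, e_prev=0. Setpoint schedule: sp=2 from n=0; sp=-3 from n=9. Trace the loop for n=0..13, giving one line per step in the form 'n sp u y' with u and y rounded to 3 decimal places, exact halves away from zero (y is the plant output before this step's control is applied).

(exact arithmetic carried between steps; '≈' marks a value shown rounded to 6 d.p. or computed from one; I and e_prev carry over from the previous line; the table rounds u and y to 3 d.p., halves away from zero)
n=0: y=0, sp=2, e=sp−y=2; I=2, D=e−e_prev=2; u=1/2·2+3/2·2+3/4·2=5.5; next y=-1/10·0+1/4·5.5=1.375
n=1: y=1.375, sp=2, e=sp−y=0.625; I=2.625, D=e−e_prev=-1.375; u=1/2·0.625+3/2·2.625+3/4·(-1.375)=3.21875; next y=-1/10·1.375+1/4·3.21875≈0.667188
n=2: y≈0.667188, sp=2, e=sp−y≈1.332813; I≈3.957813, D=e−e_prev≈0.707813; u=1/2·1.332813+3/2·3.957813+3/4·0.707813≈7.133984; next y=-1/10·0.667188+1/4·7.133984≈1.716777
n=3: y≈1.716777, sp=2, e=sp−y≈0.283223; I≈4.241035, D=e−e_prev≈-1.049590; u=1/2·0.283223+3/2·4.241035+3/4·(-1.049590)≈5.715972; next y=-1/10·1.716777+1/4·5.715972≈1.257315
n=4: y≈1.257315, sp=2, e=sp−y≈0.742685; I≈4.983720, D=e−e_prev≈0.459462; u=1/2·0.742685+3/2·4.983720+3/4·0.459462≈8.191519; next y=-1/10·1.257315+1/4·8.191519≈1.922148
n=5: y≈1.922148, sp=2, e=sp−y≈0.077852; I≈5.061572, D=e−e_prev≈-0.664833; u=1/2·0.077852+3/2·5.061572+3/4·(-0.664833)≈7.132659; next y=-1/10·1.922148+1/4·7.132659≈1.590950
n=6: y≈1.590950, sp=2, e=sp−y≈0.409050; I≈5.470622, D=e−e_prev≈0.331198; u=1/2·0.409050+3/2·5.470622+3/4·0.331198≈8.658857; next y=-1/10·1.590950+1/4·8.658857≈2.005619
n=7: y≈2.005619, sp=2, e=sp−y≈-0.005619; I≈5.465003, D=e−e_prev≈-0.414669; u=1/2·(-0.005619)+3/2·5.465003+3/4·(-0.414669)≈7.883692; next y=-1/10·2.005619+1/4·7.883692≈1.770361
n=8: y≈1.770361, sp=2, e=sp−y≈0.229639; I≈5.694642, D=e−e_prev≈0.235258; u=1/2·0.229639+3/2·5.694642+3/4·0.235258≈8.833225; next y=-1/10·1.770361+1/4·8.833225≈2.031270
n=9: y≈2.031270, sp=-3, e=sp−y≈-5.031270; I≈0.663371, D=e−e_prev≈-5.260909; u=1/2·(-5.031270)+3/2·0.663371+3/4·(-5.260909)≈-5.466260; next y=-1/10·2.031270+1/4·(-5.466260)≈-1.569692
n=10: y≈-1.569692, sp=-3, e=sp−y≈-1.430308; I≈-0.766937, D=e−e_prev≈3.600962; u=1/2·(-1.430308)+3/2·(-0.766937)+3/4·3.600962≈0.835163; next y=-1/10·(-1.569692)+1/4·0.835163≈0.365760
n=11: y≈0.365760, sp=-3, e=sp−y≈-3.365760; I≈-4.132697, D=e−e_prev≈-1.935452; u=1/2·(-3.365760)+3/2·(-4.132697)+3/4·(-1.935452)≈-9.333514; next y=-1/10·0.365760+1/4·(-9.333514)≈-2.369954
n=12: y≈-2.369954, sp=-3, e=sp−y≈-0.630046; I≈-4.762742, D=e−e_prev≈2.735714; u=1/2·(-0.630046)+3/2·(-4.762742)+3/4·2.735714≈-5.407350; next y=-1/10·(-2.369954)+1/4·(-5.407350)≈-1.114842
n=13: y≈-1.114842, sp=-3, e=sp−y≈-1.885158; I≈-6.647900, D=e−e_prev≈-1.255112; u=1/2·(-1.885158)+3/2·(-6.647900)+3/4·(-1.255112)≈-11.855763; next y=-1/10·(-1.114842)+1/4·(-11.855763)≈-2.852457

0 2 5.500 0.000
1 2 3.219 1.375
2 2 7.134 0.667
3 2 5.716 1.717
4 2 8.192 1.257
5 2 7.133 1.922
6 2 8.659 1.591
7 2 7.884 2.006
8 2 8.833 1.770
9 -3 -5.466 2.031
10 -3 0.835 -1.570
11 -3 -9.334 0.366
12 -3 -5.407 -2.370
13 -3 -11.856 -1.115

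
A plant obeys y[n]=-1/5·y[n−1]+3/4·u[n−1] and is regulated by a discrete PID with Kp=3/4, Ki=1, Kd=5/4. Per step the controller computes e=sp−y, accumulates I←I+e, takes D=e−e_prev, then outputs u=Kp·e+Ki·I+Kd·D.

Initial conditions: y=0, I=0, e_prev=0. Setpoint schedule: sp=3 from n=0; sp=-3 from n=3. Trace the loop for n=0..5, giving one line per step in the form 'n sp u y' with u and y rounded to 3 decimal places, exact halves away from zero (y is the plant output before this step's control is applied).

(exact arithmetic carried between steps; '≈' marks a value shown rounded to 6 d.p. or computed from one; I and e_prev carry over from the previous line; the table rounds u and y to 3 d.p., halves away from zero)
n=0: y=0, sp=3, e=sp−y=3; I=3, D=e−e_prev=3; u=3/4·3+1·3+5/4·3=9; next y=-1/5·0+3/4·9=6.75
n=1: y=6.75, sp=3, e=sp−y=-3.75; I=-0.75, D=e−e_prev=-6.75; u=3/4·(-3.75)+1·(-0.75)+5/4·(-6.75)=-12; next y=-1/5·6.75+3/4·(-12)=-10.35
n=2: y=-10.35, sp=3, e=sp−y=13.35; I=12.6, D=e−e_prev=17.1; u=3/4·13.35+1·12.6+5/4·17.1=43.9875; next y=-1/5·(-10.35)+3/4·43.9875=35.060625
n=3: y=35.060625, sp=-3, e=sp−y=-38.060625; I=-25.460625, D=e−e_prev=-51.410625; u=3/4·(-38.060625)+1·(-25.460625)+5/4·(-51.410625)=-118.269375; next y=-1/5·35.060625+3/4·(-118.269375)≈-95.714156
n=4: y≈-95.714156, sp=-3, e=sp−y≈92.714156; I≈67.253531, D=e−e_prev≈130.774781; u=3/4·92.714156+1·67.253531+5/4·130.774781≈300.257625; next y=-1/5·(-95.714156)+3/4·300.257625≈244.33605
n=5: y=244.33605, sp=-3, e=sp−y=-247.33605; I≈-180.082519, D=e−e_prev≈-340.050206; u=3/4·(-247.33605)+1·(-180.082519)+5/4·(-340.050206)≈-790.647314; next y=-1/5·244.33605+3/4·(-790.647314)≈-641.852696

0 3 9.000 0.000
1 3 -12.000 6.750
2 3 43.988 -10.350
3 -3 -118.269 35.061
4 -3 300.258 -95.714
5 -3 -790.647 244.336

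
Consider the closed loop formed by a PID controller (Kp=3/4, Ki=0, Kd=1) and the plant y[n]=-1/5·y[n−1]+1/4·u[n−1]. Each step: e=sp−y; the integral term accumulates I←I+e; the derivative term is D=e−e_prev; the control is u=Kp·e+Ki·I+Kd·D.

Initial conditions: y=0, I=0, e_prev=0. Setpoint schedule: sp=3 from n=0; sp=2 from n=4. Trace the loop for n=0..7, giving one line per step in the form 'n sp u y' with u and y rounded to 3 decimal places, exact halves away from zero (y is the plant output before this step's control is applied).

0 3 5.250 0.000
1 3 -0.047 1.313
2 3 4.042 -0.274
3 3 0.111 1.065
4 2 1.890 -0.185
5 2 0.423 0.509
6 2 2.003 0.004
7 2 0.629 0.500

(exact arithmetic carried between steps; '≈' marks a value shown rounded to 6 d.p. or computed from one; I and e_prev carry over from the previous line; the table rounds u and y to 3 d.p., halves away from zero)
n=0: y=0, sp=3, e=sp−y=3; I=3, D=e−e_prev=3; u=3/4·3+0·3+1·3=5.25; next y=-1/5·0+1/4·5.25=1.3125
n=1: y=1.3125, sp=3, e=sp−y=1.6875; I=4.6875, D=e−e_prev=-1.3125; u=3/4·1.6875+0·4.6875+1·(-1.3125)=-0.046875; next y=-1/5·1.3125+1/4·(-0.046875)≈-0.274219
n=2: y≈-0.274219, sp=3, e=sp−y≈3.274219; I≈7.961719, D=e−e_prev≈1.586719; u=3/4·3.274219+0·7.961719+1·1.586719≈4.042383; next y=-1/5·(-0.274219)+1/4·4.042383≈1.065439
n=3: y≈1.065439, sp=3, e=sp−y≈1.934561; I≈9.896279, D=e−e_prev≈-1.339658; u=3/4·1.934561+0·9.896279+1·(-1.339658)≈0.111262; next y=-1/5·1.065439+1/4·0.111262≈-0.185272
n=4: y≈-0.185272, sp=2, e=sp−y≈2.185272; I≈12.081552, D=e−e_prev≈0.250712; u=3/4·2.185272+0·12.081552+1·0.250712≈1.889666; next y=-1/5·(-0.185272)+1/4·1.889666≈0.509471
n=5: y≈0.509471, sp=2, e=sp−y≈1.490529; I≈13.572081, D=e−e_prev≈-0.694743; u=3/4·1.490529+0·13.572081+1·(-0.694743)≈0.423153; next y=-1/5·0.509471+1/4·0.423153≈0.003894
n=6: y≈0.003894, sp=2, e=sp−y≈1.996106; I≈15.568186, D=e−e_prev≈0.505577; u=3/4·1.996106+0·15.568186+1·0.505577≈2.002656; next y=-1/5·0.003894+1/4·2.002656≈0.499885
n=7: y≈0.499885, sp=2, e=sp−y≈1.500115; I≈17.068301, D=e−e_prev≈-0.495991; u=3/4·1.500115+0·17.068301+1·(-0.495991)≈0.629095; next y=-1/5·0.499885+1/4·0.629095≈0.057297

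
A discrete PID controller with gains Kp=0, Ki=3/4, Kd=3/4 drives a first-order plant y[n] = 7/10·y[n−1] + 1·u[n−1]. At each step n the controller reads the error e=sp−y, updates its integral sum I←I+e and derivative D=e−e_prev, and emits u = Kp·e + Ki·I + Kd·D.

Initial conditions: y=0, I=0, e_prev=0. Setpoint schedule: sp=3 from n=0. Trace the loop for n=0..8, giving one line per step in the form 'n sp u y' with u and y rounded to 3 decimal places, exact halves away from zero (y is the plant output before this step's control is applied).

0 3 4.500 0.000
1 3 -2.250 4.500
2 3 5.400 0.900
3 3 -3.420 6.030
4 3 5.999 0.801
5 3 -4.911 6.559
6 3 7.057 -0.320
7 3 -6.342 6.833
8 3 8.735 -1.559

(exact arithmetic carried between steps; '≈' marks a value shown rounded to 6 d.p. or computed from one; I and e_prev carry over from the previous line; the table rounds u and y to 3 d.p., halves away from zero)
n=0: y=0, sp=3, e=sp−y=3; I=3, D=e−e_prev=3; u=0·3+3/4·3+3/4·3=4.5; next y=7/10·0+1·4.5=4.5
n=1: y=4.5, sp=3, e=sp−y=-1.5; I=1.5, D=e−e_prev=-4.5; u=0·(-1.5)+3/4·1.5+3/4·(-4.5)=-2.25; next y=7/10·4.5+1·(-2.25)=0.9
n=2: y=0.9, sp=3, e=sp−y=2.1; I=3.6, D=e−e_prev=3.6; u=0·2.1+3/4·3.6+3/4·3.6=5.4; next y=7/10·0.9+1·5.4=6.03
n=3: y=6.03, sp=3, e=sp−y=-3.03; I=0.57, D=e−e_prev=-5.13; u=0·(-3.03)+3/4·0.57+3/4·(-5.13)=-3.42; next y=7/10·6.03+1·(-3.42)=0.801
n=4: y=0.801, sp=3, e=sp−y=2.199; I=2.769, D=e−e_prev=5.229; u=0·2.199+3/4·2.769+3/4·5.229=5.9985; next y=7/10·0.801+1·5.9985=6.5592
n=5: y=6.5592, sp=3, e=sp−y=-3.5592; I=-0.7902, D=e−e_prev=-5.7582; u=0·(-3.5592)+3/4·(-0.7902)+3/4·(-5.7582)=-4.9113; next y=7/10·6.5592+1·(-4.9113)=-0.31986
n=6: y=-0.31986, sp=3, e=sp−y=3.31986; I=2.52966, D=e−e_prev=6.87906; u=0·3.31986+3/4·2.52966+3/4·6.87906=7.05654; next y=7/10·(-0.31986)+1·7.05654=6.832638
n=7: y=6.832638, sp=3, e=sp−y=-3.832638; I=-1.302978, D=e−e_prev=-7.152498; u=0·(-3.832638)+3/4·(-1.302978)+3/4·(-7.152498)=-6.341607; next y=7/10·6.832638+1·(-6.341607)≈-1.558760
n=8: y≈-1.558760, sp=3, e=sp−y≈4.558760; I≈3.255782, D=e−e_prev≈8.391398; u=0·4.558760+3/4·3.255782+3/4·8.391398≈8.735386; next y=7/10·(-1.558760)+1·8.735386≈7.644253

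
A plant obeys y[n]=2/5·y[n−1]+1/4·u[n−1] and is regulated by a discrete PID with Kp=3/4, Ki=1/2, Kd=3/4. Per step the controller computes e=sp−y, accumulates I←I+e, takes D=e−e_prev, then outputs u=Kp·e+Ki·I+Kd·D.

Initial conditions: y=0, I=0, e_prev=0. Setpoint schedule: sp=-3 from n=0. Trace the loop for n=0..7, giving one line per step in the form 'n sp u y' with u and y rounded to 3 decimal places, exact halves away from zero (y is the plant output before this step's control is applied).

0 -3 -6.000 0.000
1 -3 -2.250 -1.500
2 -3 -4.800 -1.163
3 -3 -4.461 -1.665
4 -3 -5.273 -1.781
5 -3 -5.470 -2.031
6 -3 -5.844 -2.180
7 -3 -6.060 -2.333

(exact arithmetic carried between steps; '≈' marks a value shown rounded to 6 d.p. or computed from one; I and e_prev carry over from the previous line; the table rounds u and y to 3 d.p., halves away from zero)
n=0: y=0, sp=-3, e=sp−y=-3; I=-3, D=e−e_prev=-3; u=3/4·(-3)+1/2·(-3)+3/4·(-3)=-6; next y=2/5·0+1/4·(-6)=-1.5
n=1: y=-1.5, sp=-3, e=sp−y=-1.5; I=-4.5, D=e−e_prev=1.5; u=3/4·(-1.5)+1/2·(-4.5)+3/4·1.5=-2.25; next y=2/5·(-1.5)+1/4·(-2.25)=-1.1625
n=2: y=-1.1625, sp=-3, e=sp−y=-1.8375; I=-6.3375, D=e−e_prev=-0.3375; u=3/4·(-1.8375)+1/2·(-6.3375)+3/4·(-0.3375)=-4.8; next y=2/5·(-1.1625)+1/4·(-4.8)=-1.665
n=3: y=-1.665, sp=-3, e=sp−y=-1.335; I=-7.6725, D=e−e_prev=0.5025; u=3/4·(-1.335)+1/2·(-7.6725)+3/4·0.5025=-4.460625; next y=2/5·(-1.665)+1/4·(-4.460625)≈-1.781156
n=4: y≈-1.781156, sp=-3, e=sp−y≈-1.218844; I≈-8.891344, D=e−e_prev≈0.116156; u=3/4·(-1.218844)+1/2·(-8.891344)+3/4·0.116156≈-5.272688; next y=2/5·(-1.781156)+1/4·(-5.272688)≈-2.030634
n=5: y≈-2.030634, sp=-3, e=sp−y≈-0.969366; I≈-9.860709, D=e−e_prev≈0.249478; u=3/4·(-0.969366)+1/2·(-9.860709)+3/4·0.249478≈-5.470270; next y=2/5·(-2.030634)+1/4·(-5.470270)≈-2.179821
n=6: y≈-2.179821, sp=-3, e=sp−y≈-0.820179; I≈-10.680888, D=e−e_prev≈0.149187; u=3/4·(-0.820179)+1/2·(-10.680888)+3/4·0.149187≈-5.843688; next y=2/5·(-2.179821)+1/4·(-5.843688)≈-2.332850
n=7: y≈-2.332850, sp=-3, e=sp−y≈-0.667150; I≈-11.348038, D=e−e_prev≈0.153029; u=3/4·(-0.667150)+1/2·(-11.348038)+3/4·0.153029≈-6.059609; next y=2/5·(-2.332850)+1/4·(-6.059609)≈-2.448042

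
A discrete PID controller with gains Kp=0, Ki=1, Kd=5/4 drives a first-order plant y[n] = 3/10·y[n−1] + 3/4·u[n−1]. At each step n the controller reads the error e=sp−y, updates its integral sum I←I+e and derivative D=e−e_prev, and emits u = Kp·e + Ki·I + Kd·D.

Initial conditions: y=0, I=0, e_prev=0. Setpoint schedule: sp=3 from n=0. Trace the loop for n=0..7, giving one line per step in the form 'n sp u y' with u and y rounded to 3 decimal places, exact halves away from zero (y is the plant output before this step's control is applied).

0 3 6.750 0.000
1 3 -5.391 5.063
2 3 15.945 -2.524
3 3 -18.897 11.202
4 3 39.590 -10.812
5 3 -57.953 26.449
6 3 104.627 -35.530
7 3 -166.834 67.811

(exact arithmetic carried between steps; '≈' marks a value shown rounded to 6 d.p. or computed from one; I and e_prev carry over from the previous line; the table rounds u and y to 3 d.p., halves away from zero)
n=0: y=0, sp=3, e=sp−y=3; I=3, D=e−e_prev=3; u=0·3+1·3+5/4·3=6.75; next y=3/10·0+3/4·6.75=5.0625
n=1: y=5.0625, sp=3, e=sp−y=-2.0625; I=0.9375, D=e−e_prev=-5.0625; u=0·(-2.0625)+1·0.9375+5/4·(-5.0625)=-5.390625; next y=3/10·5.0625+3/4·(-5.390625)≈-2.524219
n=2: y≈-2.524219, sp=3, e=sp−y≈5.524219; I≈6.461719, D=e−e_prev≈7.586719; u=0·5.524219+1·6.461719+5/4·7.586719≈15.945117; next y=3/10·(-2.524219)+3/4·15.945117≈11.201572
n=3: y≈11.201572, sp=3, e=sp−y≈-8.201572; I≈-1.739854, D=e−e_prev≈-13.725791; u=0·(-8.201572)+1·(-1.739854)+5/4·(-13.725791)≈-18.897092; next y=3/10·11.201572+3/4·(-18.897092)≈-10.812348
n=4: y≈-10.812348, sp=3, e=sp−y≈13.812348; I≈12.072494, D=e−e_prev≈22.013920; u=0·13.812348+1·12.072494+5/4·22.013920≈39.589894; next y=3/10·(-10.812348)+3/4·39.589894≈26.448716
n=5: y≈26.448716, sp=3, e=sp−y≈-23.448716; I≈-11.376222, D=e−e_prev≈-37.261064; u=0·(-23.448716)+1·(-11.376222)+5/4·(-37.261064)≈-57.952552; next y=3/10·26.448716+3/4·(-57.952552)≈-35.529799
n=6: y≈-35.529799, sp=3, e=sp−y≈38.529799; I≈27.153577, D=e−e_prev≈61.978515; u=0·38.529799+1·27.153577+5/4·61.978515≈104.626720; next y=3/10·(-35.529799)+3/4·104.626720≈67.811101
n=7: y≈67.811101, sp=3, e=sp−y≈-64.811101; I≈-37.657524, D=e−e_prev≈-103.340900; u=0·(-64.811101)+1·(-37.657524)+5/4·(-103.340900)≈-166.833648; next y=3/10·67.811101+3/4·(-166.833648)≈-104.781906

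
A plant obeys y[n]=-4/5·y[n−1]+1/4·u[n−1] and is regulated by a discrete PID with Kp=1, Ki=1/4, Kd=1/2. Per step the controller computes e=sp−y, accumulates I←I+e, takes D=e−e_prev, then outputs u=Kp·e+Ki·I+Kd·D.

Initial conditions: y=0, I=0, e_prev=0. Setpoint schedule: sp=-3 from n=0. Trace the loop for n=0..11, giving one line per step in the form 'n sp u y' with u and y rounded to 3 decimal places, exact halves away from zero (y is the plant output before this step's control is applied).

0 -3 -5.250 0.000
1 -3 -2.203 -1.313
2 -3 -6.452 0.499
3 -3 -2.026 -2.012
4 -3 -8.981 1.103
5 -3 -1.044 -3.128
6 -3 -12.524 2.241
7 -3 1.390 -4.924
8 -3 -17.831 4.287
9 -3 6.258 -7.887
10 -3 -26.190 7.874
11 -3 15.234 -12.847

(exact arithmetic carried between steps; '≈' marks a value shown rounded to 6 d.p. or computed from one; I and e_prev carry over from the previous line; the table rounds u and y to 3 d.p., halves away from zero)
n=0: y=0, sp=-3, e=sp−y=-3; I=-3, D=e−e_prev=-3; u=1·(-3)+1/4·(-3)+1/2·(-3)=-5.25; next y=-4/5·0+1/4·(-5.25)=-1.3125
n=1: y=-1.3125, sp=-3, e=sp−y=-1.6875; I=-4.6875, D=e−e_prev=1.3125; u=1·(-1.6875)+1/4·(-4.6875)+1/2·1.3125=-2.203125; next y=-4/5·(-1.3125)+1/4·(-2.203125)≈0.499219
n=2: y≈0.499219, sp=-3, e=sp−y≈-3.499219; I≈-8.186719, D=e−e_prev≈-1.811719; u=1·(-3.499219)+1/4·(-8.186719)+1/2·(-1.811719)≈-6.451758; next y=-4/5·0.499219+1/4·(-6.451758)≈-2.012314
n=3: y≈-2.012314, sp=-3, e=sp−y≈-0.987686; I≈-9.174404, D=e−e_prev≈2.511533; u=1·(-0.987686)+1/4·(-9.174404)+1/2·2.511533≈-2.025520; next y=-4/5·(-2.012314)+1/4·(-2.025520)≈1.103472
n=4: y≈1.103472, sp=-3, e=sp−y≈-4.103472; I≈-13.277876, D=e−e_prev≈-3.115786; u=1·(-4.103472)+1/4·(-13.277876)+1/2·(-3.115786)≈-8.980834; next y=-4/5·1.103472+1/4·(-8.980834)≈-3.127986
n=5: y≈-3.127986, sp=-3, e=sp−y≈0.127986; I≈-13.149890, D=e−e_prev≈4.231457; u=1·0.127986+1/4·(-13.149890)+1/2·4.231457≈-1.043758; next y=-4/5·(-3.127986)+1/4·(-1.043758)≈2.241449
n=6: y≈2.241449, sp=-3, e=sp−y≈-5.241449; I≈-18.391339, D=e−e_prev≈-5.369435; u=1·(-5.241449)+1/4·(-18.391339)+1/2·(-5.369435)≈-12.524001; next y=-4/5·2.241449+1/4·(-12.524001)≈-4.924159
n=7: y≈-4.924159, sp=-3, e=sp−y≈1.924159; I≈-16.467180, D=e−e_prev≈7.165608; u=1·1.924159+1/4·(-16.467180)+1/2·7.165608≈1.390169; next y=-4/5·(-4.924159)+1/4·1.390169≈4.286870
n=8: y≈4.286870, sp=-3, e=sp−y≈-7.286870; I≈-23.754049, D=e−e_prev≈-9.211029; u=1·(-7.286870)+1/4·(-23.754049)+1/2·(-9.211029)≈-17.830897; next y=-4/5·4.286870+1/4·(-17.830897)≈-7.887220
n=9: y≈-7.887220, sp=-3, e=sp−y≈4.887220; I≈-18.866830, D=e−e_prev≈12.174089; u=1·4.887220+1/4·(-18.866830)+1/2·12.174089≈6.257557; next y=-4/5·(-7.887220)+1/4·6.257557≈7.874165
n=10: y≈7.874165, sp=-3, e=sp−y≈-10.874165; I≈-29.740995, D=e−e_prev≈-15.761385; u=1·(-10.874165)+1/4·(-29.740995)+1/2·(-15.761385)≈-26.190106; next y=-4/5·7.874165+1/4·(-26.190106)≈-12.846859
n=11: y≈-12.846859, sp=-3, e=sp−y≈9.846859; I≈-19.894136, D=e−e_prev≈20.721024; u=1·9.846859+1/4·(-19.894136)+1/2·20.721024≈15.233837; next y=-4/5·(-12.846859)+1/4·15.233837≈14.085946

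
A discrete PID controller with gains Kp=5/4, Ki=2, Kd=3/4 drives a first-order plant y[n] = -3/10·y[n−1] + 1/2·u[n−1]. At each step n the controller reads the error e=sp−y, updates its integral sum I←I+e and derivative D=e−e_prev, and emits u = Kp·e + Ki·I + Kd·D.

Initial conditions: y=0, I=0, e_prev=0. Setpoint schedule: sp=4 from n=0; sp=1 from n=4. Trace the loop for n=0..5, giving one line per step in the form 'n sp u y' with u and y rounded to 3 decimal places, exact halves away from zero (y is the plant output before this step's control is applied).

(exact arithmetic carried between steps; '≈' marks a value shown rounded to 6 d.p. or computed from one; I and e_prev carry over from the previous line; the table rounds u and y to 3 d.p., halves away from zero)
n=0: y=0, sp=4, e=sp−y=4; I=4, D=e−e_prev=4; u=5/4·4+2·4+3/4·4=16; next y=-3/10·0+1/2·16=8
n=1: y=8, sp=4, e=sp−y=-4; I=0, D=e−e_prev=-8; u=5/4·(-4)+2·0+3/4·(-8)=-11; next y=-3/10·8+1/2·(-11)=-7.9
n=2: y=-7.9, sp=4, e=sp−y=11.9; I=11.9, D=e−e_prev=15.9; u=5/4·11.9+2·11.9+3/4·15.9=50.6; next y=-3/10·(-7.9)+1/2·50.6=27.67
n=3: y=27.67, sp=4, e=sp−y=-23.67; I=-11.77, D=e−e_prev=-35.57; u=5/4·(-23.67)+2·(-11.77)+3/4·(-35.57)=-79.805; next y=-3/10·27.67+1/2·(-79.805)=-48.2035
n=4: y=-48.2035, sp=1, e=sp−y=49.2035; I=37.4335, D=e−e_prev=72.8735; u=5/4·49.2035+2·37.4335+3/4·72.8735=191.0265; next y=-3/10·(-48.2035)+1/2·191.0265=109.9743
n=5: y=109.9743, sp=1, e=sp−y=-108.9743; I=-71.5408, D=e−e_prev=-158.1778; u=5/4·(-108.9743)+2·(-71.5408)+3/4·(-158.1778)=-397.932825; next y=-3/10·109.9743+1/2·(-397.932825)≈-231.958703

0 4 16.000 0.000
1 4 -11.000 8.000
2 4 50.600 -7.900
3 4 -79.805 27.670
4 1 191.027 -48.204
5 1 -397.933 109.974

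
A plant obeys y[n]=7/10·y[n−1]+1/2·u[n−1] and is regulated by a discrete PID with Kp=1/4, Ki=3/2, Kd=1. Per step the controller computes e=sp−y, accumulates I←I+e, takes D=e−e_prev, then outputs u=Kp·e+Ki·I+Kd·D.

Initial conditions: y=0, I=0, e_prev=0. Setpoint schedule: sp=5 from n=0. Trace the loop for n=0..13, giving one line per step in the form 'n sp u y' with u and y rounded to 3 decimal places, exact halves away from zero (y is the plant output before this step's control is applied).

(exact arithmetic carried between steps; '≈' marks a value shown rounded to 6 d.p. or computed from one; I and e_prev carry over from the previous line; the table rounds u and y to 3 d.p., halves away from zero)
n=0: y=0, sp=5, e=sp−y=5; I=5, D=e−e_prev=5; u=1/4·5+3/2·5+1·5=13.75; next y=7/10·0+1/2·13.75=6.875
n=1: y=6.875, sp=5, e=sp−y=-1.875; I=3.125, D=e−e_prev=-6.875; u=1/4·(-1.875)+3/2·3.125+1·(-6.875)=-2.65625; next y=7/10·6.875+1/2·(-2.65625)=3.484375
n=2: y=3.484375, sp=5, e=sp−y=1.515625; I=4.640625, D=e−e_prev=3.390625; u=1/4·1.515625+3/2·4.640625+1·3.390625≈10.730469; next y=7/10·3.484375+1/2·10.730469≈7.804297
n=3: y≈7.804297, sp=5, e=sp−y≈-2.804297; I≈1.836328, D=e−e_prev≈-4.319922; u=1/4·(-2.804297)+3/2·1.836328+1·(-4.319922)≈-2.266504; next y=7/10·7.804297+1/2·(-2.266504)≈4.329756
n=4: y≈4.329756, sp=5, e=sp−y≈0.670244; I≈2.506572, D=e−e_prev≈3.474541; u=1/4·0.670244+3/2·2.506572+1·3.474541≈7.401960; next y=7/10·4.329756+1/2·7.401960≈6.731809
n=5: y≈6.731809, sp=5, e=sp−y≈-1.731809; I≈0.774763, D=e−e_prev≈-2.402053; u=1/4·(-1.731809)+3/2·0.774763+1·(-2.402053)≈-1.672861; next y=7/10·6.731809+1/2·(-1.672861)≈3.875836
n=6: y≈3.875836, sp=5, e=sp−y≈1.124164; I≈1.898927, D=e−e_prev≈2.855973; u=1/4·1.124164+3/2·1.898927+1·2.855973≈5.985405; next y=7/10·3.875836+1/2·5.985405≈5.705788
n=7: y≈5.705788, sp=5, e=sp−y≈-0.705788; I≈1.193139, D=e−e_prev≈-1.829952; u=1/4·(-0.705788)+3/2·1.193139+1·(-1.829952)≈-0.216690; next y=7/10·5.705788+1/2·(-0.216690)≈3.885707
n=8: y≈3.885707, sp=5, e=sp−y≈1.114293; I≈2.307433, D=e−e_prev≈1.820081; u=1/4·1.114293+3/2·2.307433+1·1.820081≈5.559804; next y=7/10·3.885707+1/2·5.559804≈5.499896
n=9: y≈5.499896, sp=5, e=sp−y≈-0.499896; I≈1.807536, D=e−e_prev≈-1.614190; u=1/4·(-0.499896)+3/2·1.807536+1·(-1.614190)≈0.972141; next y=7/10·5.499896+1/2·0.972141≈4.335998
n=10: y≈4.335998, sp=5, e=sp−y≈0.664002; I≈2.471539, D=e−e_prev≈1.163899; u=1/4·0.664002+3/2·2.471539+1·1.163899≈5.037207; next y=7/10·4.335998+1/2·5.037207≈5.553802
n=11: y≈5.553802, sp=5, e=sp−y≈-0.553802; I≈1.917737, D=e−e_prev≈-1.217804; u=1/4·(-0.553802)+3/2·1.917737+1·(-1.217804)≈1.520350; next y=7/10·5.553802+1/2·1.520350≈4.647836
n=12: y≈4.647836, sp=5, e=sp−y≈0.352164; I≈2.269900, D=e−e_prev≈0.905966; u=1/4·0.352164+3/2·2.269900+1·0.905966≈4.398857; next y=7/10·4.647836+1/2·4.398857≈5.452914
n=13: y≈5.452914, sp=5, e=sp−y≈-0.452914; I≈1.816986, D=e−e_prev≈-0.805077; u=1/4·(-0.452914)+3/2·1.816986+1·(-0.805077)≈1.807174; next y=7/10·5.452914+1/2·1.807174≈4.720626

0 5 13.750 0.000
1 5 -2.656 6.875
2 5 10.730 3.484
3 5 -2.267 7.804
4 5 7.402 4.330
5 5 -1.673 6.732
6 5 5.985 3.876
7 5 -0.217 5.706
8 5 5.560 3.886
9 5 0.972 5.500
10 5 5.037 4.336
11 5 1.520 5.554
12 5 4.399 4.648
13 5 1.807 5.453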